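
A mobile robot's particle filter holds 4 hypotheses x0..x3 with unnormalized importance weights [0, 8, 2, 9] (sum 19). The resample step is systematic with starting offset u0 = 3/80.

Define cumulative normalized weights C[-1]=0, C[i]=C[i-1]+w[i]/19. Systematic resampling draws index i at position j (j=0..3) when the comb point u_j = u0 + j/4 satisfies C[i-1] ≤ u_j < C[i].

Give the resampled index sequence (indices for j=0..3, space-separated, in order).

1 1 3 3

C = [0, 8/19, 10/19, 1]
j=0: u_0=3/80 ∈ [0, 8/19) → index 1
j=1: u_1=23/80 ∈ [0, 8/19) → index 1
j=2: u_2=43/80 ∈ [10/19, 1) → index 3
j=3: u_3=63/80 ∈ [10/19, 1) → index 3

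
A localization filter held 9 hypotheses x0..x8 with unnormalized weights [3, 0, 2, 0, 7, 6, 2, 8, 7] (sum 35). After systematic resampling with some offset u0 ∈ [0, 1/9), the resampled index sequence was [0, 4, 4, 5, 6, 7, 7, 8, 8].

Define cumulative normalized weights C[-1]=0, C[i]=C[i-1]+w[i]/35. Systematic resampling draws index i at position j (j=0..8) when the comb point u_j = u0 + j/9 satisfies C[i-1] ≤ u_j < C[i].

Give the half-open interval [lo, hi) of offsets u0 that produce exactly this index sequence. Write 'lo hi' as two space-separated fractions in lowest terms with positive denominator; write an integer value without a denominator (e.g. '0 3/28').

C = [3/35, 3/35, 1/7, 1/7, 12/35, 18/35, 4/7, 4/5, 1]
j=0 picked index 0: u0 ∈ [0, 3/35)
j=1 picked index 4: u0 ∈ [2/63, 73/315)
j=2 picked index 4: u0 ∈ [-5/63, 38/315)
j=3 picked index 5: u0 ∈ [1/105, 19/105)
j=4 picked index 6: u0 ∈ [22/315, 8/63)
j=5 picked index 7: u0 ∈ [1/63, 11/45)
j=6 picked index 7: u0 ∈ [-2/21, 2/15)
j=7 picked index 8: u0 ∈ [1/45, 2/9)
j=8 picked index 8: u0 ∈ [-4/45, 1/9)
intersection: [22/315, 3/35)

22/315 3/35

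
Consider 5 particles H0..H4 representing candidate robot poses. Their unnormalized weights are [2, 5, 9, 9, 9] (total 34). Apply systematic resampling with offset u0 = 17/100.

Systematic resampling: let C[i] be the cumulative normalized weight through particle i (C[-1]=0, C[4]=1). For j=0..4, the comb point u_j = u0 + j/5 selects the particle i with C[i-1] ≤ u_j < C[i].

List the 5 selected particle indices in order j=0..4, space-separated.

C = [1/17, 7/34, 8/17, 25/34, 1]
j=0: u_0=17/100 ∈ [1/17, 7/34) → index 1
j=1: u_1=37/100 ∈ [7/34, 8/17) → index 2
j=2: u_2=57/100 ∈ [8/17, 25/34) → index 3
j=3: u_3=77/100 ∈ [25/34, 1) → index 4
j=4: u_4=97/100 ∈ [25/34, 1) → index 4

1 2 3 4 4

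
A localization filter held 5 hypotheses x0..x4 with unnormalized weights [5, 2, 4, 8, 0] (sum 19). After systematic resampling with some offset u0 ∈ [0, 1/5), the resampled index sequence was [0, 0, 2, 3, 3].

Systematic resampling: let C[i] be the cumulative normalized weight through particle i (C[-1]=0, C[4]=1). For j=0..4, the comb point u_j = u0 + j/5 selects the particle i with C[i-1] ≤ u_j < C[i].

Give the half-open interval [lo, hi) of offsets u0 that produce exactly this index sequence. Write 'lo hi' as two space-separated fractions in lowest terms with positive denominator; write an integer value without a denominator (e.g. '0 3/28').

C = [5/19, 7/19, 11/19, 1, 1]
j=0 picked index 0: u0 ∈ [0, 5/19)
j=1 picked index 0: u0 ∈ [-1/5, 6/95)
j=2 picked index 2: u0 ∈ [-3/95, 17/95)
j=3 picked index 3: u0 ∈ [-2/95, 2/5)
j=4 picked index 3: u0 ∈ [-21/95, 1/5)
intersection: [0, 6/95)

0 6/95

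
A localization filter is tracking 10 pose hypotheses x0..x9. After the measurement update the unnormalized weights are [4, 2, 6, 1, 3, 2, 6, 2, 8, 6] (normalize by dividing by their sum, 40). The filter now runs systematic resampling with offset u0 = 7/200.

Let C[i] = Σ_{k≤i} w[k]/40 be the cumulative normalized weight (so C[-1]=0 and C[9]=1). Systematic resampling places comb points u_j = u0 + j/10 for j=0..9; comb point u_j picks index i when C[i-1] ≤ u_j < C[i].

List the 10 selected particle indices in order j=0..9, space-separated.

C = [1/10, 3/20, 3/10, 13/40, 2/5, 9/20, 3/5, 13/20, 17/20, 1]
j=0: u_0=7/200 ∈ [0, 1/10) → index 0
j=1: u_1=27/200 ∈ [1/10, 3/20) → index 1
j=2: u_2=47/200 ∈ [3/20, 3/10) → index 2
j=3: u_3=67/200 ∈ [13/40, 2/5) → index 4
j=4: u_4=87/200 ∈ [2/5, 9/20) → index 5
j=5: u_5=107/200 ∈ [9/20, 3/5) → index 6
j=6: u_6=127/200 ∈ [3/5, 13/20) → index 7
j=7: u_7=147/200 ∈ [13/20, 17/20) → index 8
j=8: u_8=167/200 ∈ [13/20, 17/20) → index 8
j=9: u_9=187/200 ∈ [17/20, 1) → index 9

0 1 2 4 5 6 7 8 8 9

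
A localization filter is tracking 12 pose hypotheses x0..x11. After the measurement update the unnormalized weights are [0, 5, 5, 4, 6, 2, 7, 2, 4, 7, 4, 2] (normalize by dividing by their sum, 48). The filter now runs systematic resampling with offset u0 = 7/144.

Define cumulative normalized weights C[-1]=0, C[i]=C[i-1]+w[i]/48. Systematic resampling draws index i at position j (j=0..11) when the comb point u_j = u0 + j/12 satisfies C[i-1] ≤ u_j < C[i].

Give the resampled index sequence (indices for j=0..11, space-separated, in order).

1 2 3 4 4 6 6 7 8 9 10 11

C = [0, 5/48, 5/24, 7/24, 5/12, 11/24, 29/48, 31/48, 35/48, 7/8, 23/24, 1]
j=0: u_0=7/144 ∈ [0, 5/48) → index 1
j=1: u_1=19/144 ∈ [5/48, 5/24) → index 2
j=2: u_2=31/144 ∈ [5/24, 7/24) → index 3
j=3: u_3=43/144 ∈ [7/24, 5/12) → index 4
j=4: u_4=55/144 ∈ [7/24, 5/12) → index 4
j=5: u_5=67/144 ∈ [11/24, 29/48) → index 6
j=6: u_6=79/144 ∈ [11/24, 29/48) → index 6
j=7: u_7=91/144 ∈ [29/48, 31/48) → index 7
j=8: u_8=103/144 ∈ [31/48, 35/48) → index 8
j=9: u_9=115/144 ∈ [35/48, 7/8) → index 9
j=10: u_10=127/144 ∈ [7/8, 23/24) → index 10
j=11: u_11=139/144 ∈ [23/24, 1) → index 11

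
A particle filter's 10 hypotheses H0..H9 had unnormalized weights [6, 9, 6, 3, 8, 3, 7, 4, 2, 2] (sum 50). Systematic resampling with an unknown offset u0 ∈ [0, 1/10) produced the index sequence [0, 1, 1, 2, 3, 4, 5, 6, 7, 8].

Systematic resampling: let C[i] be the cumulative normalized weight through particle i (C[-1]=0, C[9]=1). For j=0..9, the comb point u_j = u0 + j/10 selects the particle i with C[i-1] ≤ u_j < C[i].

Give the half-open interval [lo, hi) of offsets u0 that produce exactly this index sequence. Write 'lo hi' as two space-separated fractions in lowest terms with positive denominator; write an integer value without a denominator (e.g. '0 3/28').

1/25 3/50

C = [3/25, 3/10, 21/50, 12/25, 16/25, 7/10, 21/25, 23/25, 24/25, 1]
j=0 picked index 0: u0 ∈ [0, 3/25)
j=1 picked index 1: u0 ∈ [1/50, 1/5)
j=2 picked index 1: u0 ∈ [-2/25, 1/10)
j=3 picked index 2: u0 ∈ [0, 3/25)
j=4 picked index 3: u0 ∈ [1/50, 2/25)
j=5 picked index 4: u0 ∈ [-1/50, 7/50)
j=6 picked index 5: u0 ∈ [1/25, 1/10)
j=7 picked index 6: u0 ∈ [0, 7/50)
j=8 picked index 7: u0 ∈ [1/25, 3/25)
j=9 picked index 8: u0 ∈ [1/50, 3/50)
intersection: [1/25, 3/50)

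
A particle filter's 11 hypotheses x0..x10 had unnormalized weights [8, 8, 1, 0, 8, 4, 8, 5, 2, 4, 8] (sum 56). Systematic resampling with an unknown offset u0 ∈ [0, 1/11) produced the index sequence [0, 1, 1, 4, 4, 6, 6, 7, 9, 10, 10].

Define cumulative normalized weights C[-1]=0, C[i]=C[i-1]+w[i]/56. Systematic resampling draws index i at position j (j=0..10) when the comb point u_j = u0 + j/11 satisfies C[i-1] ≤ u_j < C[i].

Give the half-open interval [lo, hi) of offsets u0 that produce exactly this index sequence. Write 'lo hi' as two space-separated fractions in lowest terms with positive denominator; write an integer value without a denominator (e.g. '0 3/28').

C = [1/7, 2/7, 17/56, 17/56, 25/56, 29/56, 37/56, 3/4, 11/14, 6/7, 1]
j=0 picked index 0: u0 ∈ [0, 1/7)
j=1 picked index 1: u0 ∈ [4/77, 15/77)
j=2 picked index 1: u0 ∈ [-3/77, 8/77)
j=3 picked index 4: u0 ∈ [19/616, 107/616)
j=4 picked index 4: u0 ∈ [-37/616, 51/616)
j=5 picked index 6: u0 ∈ [39/616, 127/616)
j=6 picked index 6: u0 ∈ [-17/616, 71/616)
j=7 picked index 7: u0 ∈ [15/616, 5/44)
j=8 picked index 9: u0 ∈ [9/154, 10/77)
j=9 picked index 10: u0 ∈ [3/77, 2/11)
j=10 picked index 10: u0 ∈ [-4/77, 1/11)
intersection: [39/616, 51/616)

39/616 51/616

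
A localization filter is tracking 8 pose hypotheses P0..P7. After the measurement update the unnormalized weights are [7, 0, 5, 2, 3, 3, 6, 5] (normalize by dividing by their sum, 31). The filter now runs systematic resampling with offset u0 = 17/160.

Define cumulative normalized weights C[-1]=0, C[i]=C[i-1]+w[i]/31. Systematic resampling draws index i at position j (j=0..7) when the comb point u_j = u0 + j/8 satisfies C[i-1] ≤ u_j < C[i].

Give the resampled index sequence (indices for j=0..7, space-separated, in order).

0 2 2 4 5 6 7 7

C = [7/31, 7/31, 12/31, 14/31, 17/31, 20/31, 26/31, 1]
j=0: u_0=17/160 ∈ [0, 7/31) → index 0
j=1: u_1=37/160 ∈ [7/31, 12/31) → index 2
j=2: u_2=57/160 ∈ [7/31, 12/31) → index 2
j=3: u_3=77/160 ∈ [14/31, 17/31) → index 4
j=4: u_4=97/160 ∈ [17/31, 20/31) → index 5
j=5: u_5=117/160 ∈ [20/31, 26/31) → index 6
j=6: u_6=137/160 ∈ [26/31, 1) → index 7
j=7: u_7=157/160 ∈ [26/31, 1) → index 7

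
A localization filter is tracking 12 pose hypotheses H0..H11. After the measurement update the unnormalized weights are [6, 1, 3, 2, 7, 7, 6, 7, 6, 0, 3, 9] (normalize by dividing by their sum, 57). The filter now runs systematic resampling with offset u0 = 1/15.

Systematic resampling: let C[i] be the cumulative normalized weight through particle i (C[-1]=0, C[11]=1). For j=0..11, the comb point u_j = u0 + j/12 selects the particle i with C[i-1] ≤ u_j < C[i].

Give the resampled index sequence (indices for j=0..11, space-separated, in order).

C = [2/19, 7/57, 10/57, 4/19, 1/3, 26/57, 32/57, 13/19, 15/19, 15/19, 16/19, 1]
j=0: u_0=1/15 ∈ [0, 2/19) → index 0
j=1: u_1=3/20 ∈ [7/57, 10/57) → index 2
j=2: u_2=7/30 ∈ [4/19, 1/3) → index 4
j=3: u_3=19/60 ∈ [4/19, 1/3) → index 4
j=4: u_4=2/5 ∈ [1/3, 26/57) → index 5
j=5: u_5=29/60 ∈ [26/57, 32/57) → index 6
j=6: u_6=17/30 ∈ [32/57, 13/19) → index 7
j=7: u_7=13/20 ∈ [32/57, 13/19) → index 7
j=8: u_8=11/15 ∈ [13/19, 15/19) → index 8
j=9: u_9=49/60 ∈ [15/19, 16/19) → index 10
j=10: u_10=9/10 ∈ [16/19, 1) → index 11
j=11: u_11=59/60 ∈ [16/19, 1) → index 11

0 2 4 4 5 6 7 7 8 10 11 11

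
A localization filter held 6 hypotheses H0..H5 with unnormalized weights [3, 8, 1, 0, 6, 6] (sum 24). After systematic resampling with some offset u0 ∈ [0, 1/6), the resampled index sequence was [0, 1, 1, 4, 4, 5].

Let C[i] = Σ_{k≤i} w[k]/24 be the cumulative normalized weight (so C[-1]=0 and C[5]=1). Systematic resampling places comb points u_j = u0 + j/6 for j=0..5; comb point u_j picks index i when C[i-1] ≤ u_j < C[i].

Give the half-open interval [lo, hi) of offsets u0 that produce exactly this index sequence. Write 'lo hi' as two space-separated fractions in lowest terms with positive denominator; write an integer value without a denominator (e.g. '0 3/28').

C = [1/8, 11/24, 1/2, 1/2, 3/4, 1]
j=0 picked index 0: u0 ∈ [0, 1/8)
j=1 picked index 1: u0 ∈ [-1/24, 7/24)
j=2 picked index 1: u0 ∈ [-5/24, 1/8)
j=3 picked index 4: u0 ∈ [0, 1/4)
j=4 picked index 4: u0 ∈ [-1/6, 1/12)
j=5 picked index 5: u0 ∈ [-1/12, 1/6)
intersection: [0, 1/12)

0 1/12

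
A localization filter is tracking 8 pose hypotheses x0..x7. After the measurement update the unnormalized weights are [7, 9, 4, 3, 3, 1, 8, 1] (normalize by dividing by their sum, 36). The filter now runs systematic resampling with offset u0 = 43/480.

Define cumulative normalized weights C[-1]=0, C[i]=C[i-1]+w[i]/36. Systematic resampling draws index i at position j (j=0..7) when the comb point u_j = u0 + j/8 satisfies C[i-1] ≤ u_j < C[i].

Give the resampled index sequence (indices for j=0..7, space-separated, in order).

C = [7/36, 4/9, 5/9, 23/36, 13/18, 3/4, 35/36, 1]
j=0: u_0=43/480 ∈ [0, 7/36) → index 0
j=1: u_1=103/480 ∈ [7/36, 4/9) → index 1
j=2: u_2=163/480 ∈ [7/36, 4/9) → index 1
j=3: u_3=223/480 ∈ [4/9, 5/9) → index 2
j=4: u_4=283/480 ∈ [5/9, 23/36) → index 3
j=5: u_5=343/480 ∈ [23/36, 13/18) → index 4
j=6: u_6=403/480 ∈ [3/4, 35/36) → index 6
j=7: u_7=463/480 ∈ [3/4, 35/36) → index 6

0 1 1 2 3 4 6 6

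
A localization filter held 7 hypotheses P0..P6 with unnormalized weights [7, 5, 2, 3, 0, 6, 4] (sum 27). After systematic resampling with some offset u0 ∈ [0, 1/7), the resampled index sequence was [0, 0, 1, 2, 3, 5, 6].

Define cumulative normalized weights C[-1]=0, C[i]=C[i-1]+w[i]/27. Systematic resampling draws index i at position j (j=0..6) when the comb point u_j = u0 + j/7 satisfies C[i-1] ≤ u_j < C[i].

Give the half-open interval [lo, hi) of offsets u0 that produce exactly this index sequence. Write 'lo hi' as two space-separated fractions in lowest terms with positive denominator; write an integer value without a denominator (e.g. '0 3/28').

1/63 11/189

C = [7/27, 4/9, 14/27, 17/27, 17/27, 23/27, 1]
j=0 picked index 0: u0 ∈ [0, 7/27)
j=1 picked index 0: u0 ∈ [-1/7, 22/189)
j=2 picked index 1: u0 ∈ [-5/189, 10/63)
j=3 picked index 2: u0 ∈ [1/63, 17/189)
j=4 picked index 3: u0 ∈ [-10/189, 11/189)
j=5 picked index 5: u0 ∈ [-16/189, 26/189)
j=6 picked index 6: u0 ∈ [-1/189, 1/7)
intersection: [1/63, 11/189)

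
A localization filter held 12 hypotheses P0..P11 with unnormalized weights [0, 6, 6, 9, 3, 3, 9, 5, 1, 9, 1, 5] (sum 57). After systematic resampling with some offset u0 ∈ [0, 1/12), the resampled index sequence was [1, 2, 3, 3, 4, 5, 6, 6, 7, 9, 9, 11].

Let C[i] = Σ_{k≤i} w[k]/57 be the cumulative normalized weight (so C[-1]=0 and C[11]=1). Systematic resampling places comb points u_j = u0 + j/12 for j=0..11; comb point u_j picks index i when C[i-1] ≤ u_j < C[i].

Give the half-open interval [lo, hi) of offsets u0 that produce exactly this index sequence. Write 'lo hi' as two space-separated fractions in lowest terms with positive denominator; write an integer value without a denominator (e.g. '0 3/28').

5/114 11/228

C = [0, 2/19, 4/19, 7/19, 8/19, 9/19, 12/19, 41/57, 14/19, 17/19, 52/57, 1]
j=0 picked index 1: u0 ∈ [0, 2/19)
j=1 picked index 2: u0 ∈ [5/228, 29/228)
j=2 picked index 3: u0 ∈ [5/114, 23/114)
j=3 picked index 3: u0 ∈ [-3/76, 9/76)
j=4 picked index 4: u0 ∈ [2/57, 5/57)
j=5 picked index 5: u0 ∈ [1/228, 13/228)
j=6 picked index 6: u0 ∈ [-1/38, 5/38)
j=7 picked index 6: u0 ∈ [-25/228, 11/228)
j=8 picked index 7: u0 ∈ [-2/57, 1/19)
j=9 picked index 9: u0 ∈ [-1/76, 11/76)
j=10 picked index 9: u0 ∈ [-11/114, 7/114)
j=11 picked index 11: u0 ∈ [-1/228, 1/12)
intersection: [5/114, 11/228)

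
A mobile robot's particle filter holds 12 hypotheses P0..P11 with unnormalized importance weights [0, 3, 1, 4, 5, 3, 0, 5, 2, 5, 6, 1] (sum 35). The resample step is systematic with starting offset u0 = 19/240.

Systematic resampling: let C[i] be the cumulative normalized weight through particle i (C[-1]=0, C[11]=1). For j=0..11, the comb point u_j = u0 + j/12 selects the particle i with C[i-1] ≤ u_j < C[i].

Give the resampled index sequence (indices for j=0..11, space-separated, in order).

1 3 4 4 5 7 7 9 9 10 10 11

C = [0, 3/35, 4/35, 8/35, 13/35, 16/35, 16/35, 3/5, 23/35, 4/5, 34/35, 1]
j=0: u_0=19/240 ∈ [0, 3/35) → index 1
j=1: u_1=13/80 ∈ [4/35, 8/35) → index 3
j=2: u_2=59/240 ∈ [8/35, 13/35) → index 4
j=3: u_3=79/240 ∈ [8/35, 13/35) → index 4
j=4: u_4=33/80 ∈ [13/35, 16/35) → index 5
j=5: u_5=119/240 ∈ [16/35, 3/5) → index 7
j=6: u_6=139/240 ∈ [16/35, 3/5) → index 7
j=7: u_7=53/80 ∈ [23/35, 4/5) → index 9
j=8: u_8=179/240 ∈ [23/35, 4/5) → index 9
j=9: u_9=199/240 ∈ [4/5, 34/35) → index 10
j=10: u_10=73/80 ∈ [4/5, 34/35) → index 10
j=11: u_11=239/240 ∈ [34/35, 1) → index 11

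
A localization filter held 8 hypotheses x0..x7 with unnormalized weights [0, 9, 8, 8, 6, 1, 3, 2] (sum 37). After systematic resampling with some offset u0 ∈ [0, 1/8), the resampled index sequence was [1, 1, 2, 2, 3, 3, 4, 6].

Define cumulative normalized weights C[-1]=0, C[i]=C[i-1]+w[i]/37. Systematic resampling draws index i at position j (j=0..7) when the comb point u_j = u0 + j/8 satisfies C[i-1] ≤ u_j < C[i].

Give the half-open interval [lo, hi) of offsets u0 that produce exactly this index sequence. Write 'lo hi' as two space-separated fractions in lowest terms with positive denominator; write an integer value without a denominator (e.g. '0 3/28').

0 15/296

C = [0, 9/37, 17/37, 25/37, 31/37, 32/37, 35/37, 1]
j=0 picked index 1: u0 ∈ [0, 9/37)
j=1 picked index 1: u0 ∈ [-1/8, 35/296)
j=2 picked index 2: u0 ∈ [-1/148, 31/148)
j=3 picked index 2: u0 ∈ [-39/296, 25/296)
j=4 picked index 3: u0 ∈ [-3/74, 13/74)
j=5 picked index 3: u0 ∈ [-49/296, 15/296)
j=6 picked index 4: u0 ∈ [-11/148, 13/148)
j=7 picked index 6: u0 ∈ [-3/296, 21/296)
intersection: [0, 15/296)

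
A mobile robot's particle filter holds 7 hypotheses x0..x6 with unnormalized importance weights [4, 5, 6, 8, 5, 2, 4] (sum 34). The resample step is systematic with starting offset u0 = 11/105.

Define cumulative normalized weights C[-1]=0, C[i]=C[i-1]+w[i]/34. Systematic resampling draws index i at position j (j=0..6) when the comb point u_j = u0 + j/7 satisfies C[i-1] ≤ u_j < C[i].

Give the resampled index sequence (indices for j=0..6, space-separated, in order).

0 1 2 3 3 4 6

C = [2/17, 9/34, 15/34, 23/34, 14/17, 15/17, 1]
j=0: u_0=11/105 ∈ [0, 2/17) → index 0
j=1: u_1=26/105 ∈ [2/17, 9/34) → index 1
j=2: u_2=41/105 ∈ [9/34, 15/34) → index 2
j=3: u_3=8/15 ∈ [15/34, 23/34) → index 3
j=4: u_4=71/105 ∈ [15/34, 23/34) → index 3
j=5: u_5=86/105 ∈ [23/34, 14/17) → index 4
j=6: u_6=101/105 ∈ [15/17, 1) → index 6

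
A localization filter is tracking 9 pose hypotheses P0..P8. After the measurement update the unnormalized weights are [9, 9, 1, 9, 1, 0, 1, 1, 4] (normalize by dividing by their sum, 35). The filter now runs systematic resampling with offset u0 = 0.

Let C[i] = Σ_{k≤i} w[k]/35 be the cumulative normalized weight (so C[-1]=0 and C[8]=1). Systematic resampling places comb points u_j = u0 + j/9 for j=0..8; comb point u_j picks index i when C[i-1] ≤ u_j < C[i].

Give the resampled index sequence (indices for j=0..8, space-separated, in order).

C = [9/35, 18/35, 19/35, 4/5, 29/35, 29/35, 6/7, 31/35, 1]
j=0: u_0=0 ∈ [0, 9/35) → index 0
j=1: u_1=1/9 ∈ [0, 9/35) → index 0
j=2: u_2=2/9 ∈ [0, 9/35) → index 0
j=3: u_3=1/3 ∈ [9/35, 18/35) → index 1
j=4: u_4=4/9 ∈ [9/35, 18/35) → index 1
j=5: u_5=5/9 ∈ [19/35, 4/5) → index 3
j=6: u_6=2/3 ∈ [19/35, 4/5) → index 3
j=7: u_7=7/9 ∈ [19/35, 4/5) → index 3
j=8: u_8=8/9 ∈ [31/35, 1) → index 8

0 0 0 1 1 3 3 3 8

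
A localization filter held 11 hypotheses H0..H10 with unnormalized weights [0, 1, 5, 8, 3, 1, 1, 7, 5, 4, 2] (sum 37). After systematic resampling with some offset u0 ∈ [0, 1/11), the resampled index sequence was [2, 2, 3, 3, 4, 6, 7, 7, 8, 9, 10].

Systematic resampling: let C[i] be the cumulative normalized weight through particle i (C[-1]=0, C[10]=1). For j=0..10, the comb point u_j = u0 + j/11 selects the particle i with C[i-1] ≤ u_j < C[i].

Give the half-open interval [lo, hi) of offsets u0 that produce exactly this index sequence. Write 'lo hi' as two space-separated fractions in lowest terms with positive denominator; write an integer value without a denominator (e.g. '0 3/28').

C = [0, 1/37, 6/37, 14/37, 17/37, 18/37, 19/37, 26/37, 31/37, 35/37, 1]
j=0 picked index 2: u0 ∈ [1/37, 6/37)
j=1 picked index 2: u0 ∈ [-26/407, 29/407)
j=2 picked index 3: u0 ∈ [-8/407, 80/407)
j=3 picked index 3: u0 ∈ [-45/407, 43/407)
j=4 picked index 4: u0 ∈ [6/407, 39/407)
j=5 picked index 6: u0 ∈ [13/407, 24/407)
j=6 picked index 7: u0 ∈ [-13/407, 64/407)
j=7 picked index 7: u0 ∈ [-50/407, 27/407)
j=8 picked index 8: u0 ∈ [-10/407, 45/407)
j=9 picked index 9: u0 ∈ [8/407, 52/407)
j=10 picked index 10: u0 ∈ [15/407, 1/11)
intersection: [15/407, 24/407)

15/407 24/407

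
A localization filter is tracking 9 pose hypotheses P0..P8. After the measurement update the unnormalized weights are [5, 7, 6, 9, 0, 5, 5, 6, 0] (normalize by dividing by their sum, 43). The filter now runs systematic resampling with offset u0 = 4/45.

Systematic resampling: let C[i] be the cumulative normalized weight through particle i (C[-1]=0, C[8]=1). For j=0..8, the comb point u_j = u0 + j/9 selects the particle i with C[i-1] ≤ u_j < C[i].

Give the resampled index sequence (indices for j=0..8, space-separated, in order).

0 1 2 3 3 5 6 7 7

C = [5/43, 12/43, 18/43, 27/43, 27/43, 32/43, 37/43, 1, 1]
j=0: u_0=4/45 ∈ [0, 5/43) → index 0
j=1: u_1=1/5 ∈ [5/43, 12/43) → index 1
j=2: u_2=14/45 ∈ [12/43, 18/43) → index 2
j=3: u_3=19/45 ∈ [18/43, 27/43) → index 3
j=4: u_4=8/15 ∈ [18/43, 27/43) → index 3
j=5: u_5=29/45 ∈ [27/43, 32/43) → index 5
j=6: u_6=34/45 ∈ [32/43, 37/43) → index 6
j=7: u_7=13/15 ∈ [37/43, 1) → index 7
j=8: u_8=44/45 ∈ [37/43, 1) → index 7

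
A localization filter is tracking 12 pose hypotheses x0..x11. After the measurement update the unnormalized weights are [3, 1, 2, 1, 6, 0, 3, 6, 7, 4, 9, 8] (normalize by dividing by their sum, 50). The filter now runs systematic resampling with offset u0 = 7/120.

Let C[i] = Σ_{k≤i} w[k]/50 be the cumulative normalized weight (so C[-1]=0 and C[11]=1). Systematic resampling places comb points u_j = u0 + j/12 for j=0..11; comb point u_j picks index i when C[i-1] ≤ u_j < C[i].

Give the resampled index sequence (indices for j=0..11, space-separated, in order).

C = [3/50, 2/25, 3/25, 7/50, 13/50, 13/50, 8/25, 11/25, 29/50, 33/50, 21/25, 1]
j=0: u_0=7/120 ∈ [0, 3/50) → index 0
j=1: u_1=17/120 ∈ [7/50, 13/50) → index 4
j=2: u_2=9/40 ∈ [7/50, 13/50) → index 4
j=3: u_3=37/120 ∈ [13/50, 8/25) → index 6
j=4: u_4=47/120 ∈ [8/25, 11/25) → index 7
j=5: u_5=19/40 ∈ [11/25, 29/50) → index 8
j=6: u_6=67/120 ∈ [11/25, 29/50) → index 8
j=7: u_7=77/120 ∈ [29/50, 33/50) → index 9
j=8: u_8=29/40 ∈ [33/50, 21/25) → index 10
j=9: u_9=97/120 ∈ [33/50, 21/25) → index 10
j=10: u_10=107/120 ∈ [21/25, 1) → index 11
j=11: u_11=39/40 ∈ [21/25, 1) → index 11

0 4 4 6 7 8 8 9 10 10 11 11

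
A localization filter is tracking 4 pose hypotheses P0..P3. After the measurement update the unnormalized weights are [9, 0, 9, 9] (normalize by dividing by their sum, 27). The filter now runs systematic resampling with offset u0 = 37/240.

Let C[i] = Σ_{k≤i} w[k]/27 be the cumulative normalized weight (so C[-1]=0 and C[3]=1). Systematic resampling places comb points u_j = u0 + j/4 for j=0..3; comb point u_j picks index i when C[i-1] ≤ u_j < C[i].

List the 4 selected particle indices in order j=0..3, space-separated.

0 2 2 3

C = [1/3, 1/3, 2/3, 1]
j=0: u_0=37/240 ∈ [0, 1/3) → index 0
j=1: u_1=97/240 ∈ [1/3, 2/3) → index 2
j=2: u_2=157/240 ∈ [1/3, 2/3) → index 2
j=3: u_3=217/240 ∈ [2/3, 1) → index 3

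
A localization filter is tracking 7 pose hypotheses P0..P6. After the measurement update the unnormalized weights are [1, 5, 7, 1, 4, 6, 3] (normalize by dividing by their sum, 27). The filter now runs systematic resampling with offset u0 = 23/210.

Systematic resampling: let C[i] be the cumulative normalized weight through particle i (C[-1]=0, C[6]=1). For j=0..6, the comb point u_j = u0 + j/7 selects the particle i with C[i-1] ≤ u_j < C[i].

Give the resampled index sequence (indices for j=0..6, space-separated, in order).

1 2 2 4 5 5 6

C = [1/27, 2/9, 13/27, 14/27, 2/3, 8/9, 1]
j=0: u_0=23/210 ∈ [1/27, 2/9) → index 1
j=1: u_1=53/210 ∈ [2/9, 13/27) → index 2
j=2: u_2=83/210 ∈ [2/9, 13/27) → index 2
j=3: u_3=113/210 ∈ [14/27, 2/3) → index 4
j=4: u_4=143/210 ∈ [2/3, 8/9) → index 5
j=5: u_5=173/210 ∈ [2/3, 8/9) → index 5
j=6: u_6=29/30 ∈ [8/9, 1) → index 6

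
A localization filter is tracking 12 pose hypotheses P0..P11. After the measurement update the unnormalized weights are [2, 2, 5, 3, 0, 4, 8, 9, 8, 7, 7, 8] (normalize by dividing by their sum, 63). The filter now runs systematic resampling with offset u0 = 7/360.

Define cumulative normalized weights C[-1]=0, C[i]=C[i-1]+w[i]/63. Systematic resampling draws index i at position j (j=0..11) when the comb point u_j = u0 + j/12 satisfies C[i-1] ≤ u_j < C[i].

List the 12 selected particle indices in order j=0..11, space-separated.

C = [2/63, 4/63, 1/7, 4/21, 4/21, 16/63, 8/21, 11/21, 41/63, 16/21, 55/63, 1]
j=0: u_0=7/360 ∈ [0, 2/63) → index 0
j=1: u_1=37/360 ∈ [4/63, 1/7) → index 2
j=2: u_2=67/360 ∈ [1/7, 4/21) → index 3
j=3: u_3=97/360 ∈ [16/63, 8/21) → index 6
j=4: u_4=127/360 ∈ [16/63, 8/21) → index 6
j=5: u_5=157/360 ∈ [8/21, 11/21) → index 7
j=6: u_6=187/360 ∈ [8/21, 11/21) → index 7
j=7: u_7=217/360 ∈ [11/21, 41/63) → index 8
j=8: u_8=247/360 ∈ [41/63, 16/21) → index 9
j=9: u_9=277/360 ∈ [16/21, 55/63) → index 10
j=10: u_10=307/360 ∈ [16/21, 55/63) → index 10
j=11: u_11=337/360 ∈ [55/63, 1) → index 11

0 2 3 6 6 7 7 8 9 10 10 11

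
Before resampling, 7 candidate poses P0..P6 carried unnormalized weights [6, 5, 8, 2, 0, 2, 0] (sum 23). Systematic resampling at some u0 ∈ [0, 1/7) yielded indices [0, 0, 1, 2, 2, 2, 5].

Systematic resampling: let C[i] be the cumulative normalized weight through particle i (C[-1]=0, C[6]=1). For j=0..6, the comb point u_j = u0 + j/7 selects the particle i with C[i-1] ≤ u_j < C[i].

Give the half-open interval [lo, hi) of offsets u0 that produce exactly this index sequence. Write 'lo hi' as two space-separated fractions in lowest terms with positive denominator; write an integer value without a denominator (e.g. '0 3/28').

C = [6/23, 11/23, 19/23, 21/23, 21/23, 1, 1]
j=0 picked index 0: u0 ∈ [0, 6/23)
j=1 picked index 0: u0 ∈ [-1/7, 19/161)
j=2 picked index 1: u0 ∈ [-4/161, 31/161)
j=3 picked index 2: u0 ∈ [8/161, 64/161)
j=4 picked index 2: u0 ∈ [-15/161, 41/161)
j=5 picked index 2: u0 ∈ [-38/161, 18/161)
j=6 picked index 5: u0 ∈ [9/161, 1/7)
intersection: [9/161, 18/161)

9/161 18/161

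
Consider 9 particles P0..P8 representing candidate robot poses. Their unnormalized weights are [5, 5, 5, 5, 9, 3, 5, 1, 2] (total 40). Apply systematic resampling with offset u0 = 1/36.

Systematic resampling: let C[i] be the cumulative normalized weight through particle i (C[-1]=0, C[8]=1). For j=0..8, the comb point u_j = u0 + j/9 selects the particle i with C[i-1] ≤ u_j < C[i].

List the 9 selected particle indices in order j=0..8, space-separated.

C = [1/8, 1/4, 3/8, 1/2, 29/40, 4/5, 37/40, 19/20, 1]
j=0: u_0=1/36 ∈ [0, 1/8) → index 0
j=1: u_1=5/36 ∈ [1/8, 1/4) → index 1
j=2: u_2=1/4 ∈ [1/4, 3/8) → index 2
j=3: u_3=13/36 ∈ [1/4, 3/8) → index 2
j=4: u_4=17/36 ∈ [3/8, 1/2) → index 3
j=5: u_5=7/12 ∈ [1/2, 29/40) → index 4
j=6: u_6=25/36 ∈ [1/2, 29/40) → index 4
j=7: u_7=29/36 ∈ [4/5, 37/40) → index 6
j=8: u_8=11/12 ∈ [4/5, 37/40) → index 6

0 1 2 2 3 4 4 6 6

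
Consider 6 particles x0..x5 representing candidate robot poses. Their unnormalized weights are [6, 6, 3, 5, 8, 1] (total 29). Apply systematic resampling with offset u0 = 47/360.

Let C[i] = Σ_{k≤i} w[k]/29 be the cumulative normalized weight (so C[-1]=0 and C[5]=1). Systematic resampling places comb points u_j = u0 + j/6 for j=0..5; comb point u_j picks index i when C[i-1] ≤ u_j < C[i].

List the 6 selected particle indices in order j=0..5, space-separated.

0 1 2 3 4 4

C = [6/29, 12/29, 15/29, 20/29, 28/29, 1]
j=0: u_0=47/360 ∈ [0, 6/29) → index 0
j=1: u_1=107/360 ∈ [6/29, 12/29) → index 1
j=2: u_2=167/360 ∈ [12/29, 15/29) → index 2
j=3: u_3=227/360 ∈ [15/29, 20/29) → index 3
j=4: u_4=287/360 ∈ [20/29, 28/29) → index 4
j=5: u_5=347/360 ∈ [20/29, 28/29) → index 4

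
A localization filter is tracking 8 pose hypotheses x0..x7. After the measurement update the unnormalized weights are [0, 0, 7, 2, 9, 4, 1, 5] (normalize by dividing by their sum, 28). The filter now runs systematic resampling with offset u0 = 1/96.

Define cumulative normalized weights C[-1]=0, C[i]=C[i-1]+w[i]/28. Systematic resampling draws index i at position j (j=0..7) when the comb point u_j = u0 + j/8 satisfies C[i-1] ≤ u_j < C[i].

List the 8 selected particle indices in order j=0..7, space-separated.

C = [0, 0, 1/4, 9/28, 9/14, 11/14, 23/28, 1]
j=0: u_0=1/96 ∈ [0, 1/4) → index 2
j=1: u_1=13/96 ∈ [0, 1/4) → index 2
j=2: u_2=25/96 ∈ [1/4, 9/28) → index 3
j=3: u_3=37/96 ∈ [9/28, 9/14) → index 4
j=4: u_4=49/96 ∈ [9/28, 9/14) → index 4
j=5: u_5=61/96 ∈ [9/28, 9/14) → index 4
j=6: u_6=73/96 ∈ [9/14, 11/14) → index 5
j=7: u_7=85/96 ∈ [23/28, 1) → index 7

2 2 3 4 4 4 5 7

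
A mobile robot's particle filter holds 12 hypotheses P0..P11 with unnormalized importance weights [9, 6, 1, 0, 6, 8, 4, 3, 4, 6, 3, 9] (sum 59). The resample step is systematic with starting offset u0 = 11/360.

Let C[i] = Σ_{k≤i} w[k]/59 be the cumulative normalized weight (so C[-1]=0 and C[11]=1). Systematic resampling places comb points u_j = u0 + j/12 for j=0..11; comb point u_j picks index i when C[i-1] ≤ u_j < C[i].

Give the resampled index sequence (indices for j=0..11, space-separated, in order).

0 0 1 4 4 5 6 7 9 9 11 11

C = [9/59, 15/59, 16/59, 16/59, 22/59, 30/59, 34/59, 37/59, 41/59, 47/59, 50/59, 1]
j=0: u_0=11/360 ∈ [0, 9/59) → index 0
j=1: u_1=41/360 ∈ [0, 9/59) → index 0
j=2: u_2=71/360 ∈ [9/59, 15/59) → index 1
j=3: u_3=101/360 ∈ [16/59, 22/59) → index 4
j=4: u_4=131/360 ∈ [16/59, 22/59) → index 4
j=5: u_5=161/360 ∈ [22/59, 30/59) → index 5
j=6: u_6=191/360 ∈ [30/59, 34/59) → index 6
j=7: u_7=221/360 ∈ [34/59, 37/59) → index 7
j=8: u_8=251/360 ∈ [41/59, 47/59) → index 9
j=9: u_9=281/360 ∈ [41/59, 47/59) → index 9
j=10: u_10=311/360 ∈ [50/59, 1) → index 11
j=11: u_11=341/360 ∈ [50/59, 1) → index 11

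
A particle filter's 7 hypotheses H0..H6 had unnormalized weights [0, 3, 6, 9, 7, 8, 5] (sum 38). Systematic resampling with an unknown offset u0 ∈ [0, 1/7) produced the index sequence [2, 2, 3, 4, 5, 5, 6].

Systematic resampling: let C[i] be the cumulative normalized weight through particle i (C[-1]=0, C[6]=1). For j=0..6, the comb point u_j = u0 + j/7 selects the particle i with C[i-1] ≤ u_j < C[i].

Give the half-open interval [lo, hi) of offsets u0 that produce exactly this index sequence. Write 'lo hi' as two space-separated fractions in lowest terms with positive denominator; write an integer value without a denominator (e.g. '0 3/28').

23/266 25/266

C = [0, 3/38, 9/38, 9/19, 25/38, 33/38, 1]
j=0 picked index 2: u0 ∈ [3/38, 9/38)
j=1 picked index 2: u0 ∈ [-17/266, 25/266)
j=2 picked index 3: u0 ∈ [-13/266, 25/133)
j=3 picked index 4: u0 ∈ [6/133, 61/266)
j=4 picked index 5: u0 ∈ [23/266, 79/266)
j=5 picked index 5: u0 ∈ [-15/266, 41/266)
j=6 picked index 6: u0 ∈ [3/266, 1/7)
intersection: [23/266, 25/266)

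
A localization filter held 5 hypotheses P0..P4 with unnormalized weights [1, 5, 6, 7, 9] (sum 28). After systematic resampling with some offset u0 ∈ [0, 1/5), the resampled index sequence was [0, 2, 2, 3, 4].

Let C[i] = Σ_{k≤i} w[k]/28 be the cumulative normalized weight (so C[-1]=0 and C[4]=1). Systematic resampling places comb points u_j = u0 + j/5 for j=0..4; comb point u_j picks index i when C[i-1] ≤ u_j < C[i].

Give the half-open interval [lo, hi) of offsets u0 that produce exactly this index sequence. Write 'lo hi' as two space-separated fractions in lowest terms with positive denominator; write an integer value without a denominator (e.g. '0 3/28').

C = [1/28, 3/14, 3/7, 19/28, 1]
j=0 picked index 0: u0 ∈ [0, 1/28)
j=1 picked index 2: u0 ∈ [1/70, 8/35)
j=2 picked index 2: u0 ∈ [-13/70, 1/35)
j=3 picked index 3: u0 ∈ [-6/35, 11/140)
j=4 picked index 4: u0 ∈ [-17/140, 1/5)
intersection: [1/70, 1/35)

1/70 1/35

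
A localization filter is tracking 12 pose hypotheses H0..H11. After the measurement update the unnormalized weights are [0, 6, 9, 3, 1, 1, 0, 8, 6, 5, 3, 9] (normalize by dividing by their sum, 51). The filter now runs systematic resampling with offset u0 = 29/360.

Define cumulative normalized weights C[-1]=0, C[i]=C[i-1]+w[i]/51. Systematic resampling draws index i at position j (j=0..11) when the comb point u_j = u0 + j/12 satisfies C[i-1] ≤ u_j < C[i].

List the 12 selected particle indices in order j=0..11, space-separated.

C = [0, 2/17, 5/17, 6/17, 19/51, 20/51, 20/51, 28/51, 2/3, 13/17, 14/17, 1]
j=0: u_0=29/360 ∈ [0, 2/17) → index 1
j=1: u_1=59/360 ∈ [2/17, 5/17) → index 2
j=2: u_2=89/360 ∈ [2/17, 5/17) → index 2
j=3: u_3=119/360 ∈ [5/17, 6/17) → index 3
j=4: u_4=149/360 ∈ [20/51, 28/51) → index 7
j=5: u_5=179/360 ∈ [20/51, 28/51) → index 7
j=6: u_6=209/360 ∈ [28/51, 2/3) → index 8
j=7: u_7=239/360 ∈ [28/51, 2/3) → index 8
j=8: u_8=269/360 ∈ [2/3, 13/17) → index 9
j=9: u_9=299/360 ∈ [14/17, 1) → index 11
j=10: u_10=329/360 ∈ [14/17, 1) → index 11
j=11: u_11=359/360 ∈ [14/17, 1) → index 11

1 2 2 3 7 7 8 8 9 11 11 11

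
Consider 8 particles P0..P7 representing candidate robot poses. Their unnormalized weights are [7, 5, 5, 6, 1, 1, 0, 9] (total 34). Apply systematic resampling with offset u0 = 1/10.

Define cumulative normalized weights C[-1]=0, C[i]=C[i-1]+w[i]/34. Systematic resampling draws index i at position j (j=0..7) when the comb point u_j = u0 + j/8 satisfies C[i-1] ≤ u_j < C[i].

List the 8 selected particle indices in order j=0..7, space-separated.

0 1 1 2 3 5 7 7

C = [7/34, 6/17, 1/2, 23/34, 12/17, 25/34, 25/34, 1]
j=0: u_0=1/10 ∈ [0, 7/34) → index 0
j=1: u_1=9/40 ∈ [7/34, 6/17) → index 1
j=2: u_2=7/20 ∈ [7/34, 6/17) → index 1
j=3: u_3=19/40 ∈ [6/17, 1/2) → index 2
j=4: u_4=3/5 ∈ [1/2, 23/34) → index 3
j=5: u_5=29/40 ∈ [12/17, 25/34) → index 5
j=6: u_6=17/20 ∈ [25/34, 1) → index 7
j=7: u_7=39/40 ∈ [25/34, 1) → index 7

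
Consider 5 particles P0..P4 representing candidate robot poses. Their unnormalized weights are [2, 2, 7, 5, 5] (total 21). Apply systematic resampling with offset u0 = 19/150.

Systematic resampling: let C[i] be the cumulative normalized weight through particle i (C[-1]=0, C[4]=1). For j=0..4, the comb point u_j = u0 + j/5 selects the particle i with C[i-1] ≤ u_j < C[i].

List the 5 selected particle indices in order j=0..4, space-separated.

C = [2/21, 4/21, 11/21, 16/21, 1]
j=0: u_0=19/150 ∈ [2/21, 4/21) → index 1
j=1: u_1=49/150 ∈ [4/21, 11/21) → index 2
j=2: u_2=79/150 ∈ [11/21, 16/21) → index 3
j=3: u_3=109/150 ∈ [11/21, 16/21) → index 3
j=4: u_4=139/150 ∈ [16/21, 1) → index 4

1 2 3 3 4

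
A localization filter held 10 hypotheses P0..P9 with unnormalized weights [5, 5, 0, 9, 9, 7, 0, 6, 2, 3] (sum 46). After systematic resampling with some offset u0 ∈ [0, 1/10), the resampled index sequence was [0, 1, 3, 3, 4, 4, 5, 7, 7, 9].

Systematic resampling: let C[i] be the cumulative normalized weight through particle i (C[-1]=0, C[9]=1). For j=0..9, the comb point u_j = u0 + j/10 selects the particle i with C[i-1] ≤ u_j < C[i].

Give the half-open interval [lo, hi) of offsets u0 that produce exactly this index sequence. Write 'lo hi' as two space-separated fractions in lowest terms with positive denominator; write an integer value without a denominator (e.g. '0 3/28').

C = [5/46, 5/23, 5/23, 19/46, 14/23, 35/46, 35/46, 41/46, 43/46, 1]
j=0 picked index 0: u0 ∈ [0, 5/46)
j=1 picked index 1: u0 ∈ [1/115, 27/230)
j=2 picked index 3: u0 ∈ [2/115, 49/230)
j=3 picked index 3: u0 ∈ [-19/230, 13/115)
j=4 picked index 4: u0 ∈ [3/230, 24/115)
j=5 picked index 4: u0 ∈ [-2/23, 5/46)
j=6 picked index 5: u0 ∈ [1/115, 37/230)
j=7 picked index 7: u0 ∈ [7/115, 22/115)
j=8 picked index 7: u0 ∈ [-9/230, 21/230)
j=9 picked index 9: u0 ∈ [4/115, 1/10)
intersection: [7/115, 21/230)

7/115 21/230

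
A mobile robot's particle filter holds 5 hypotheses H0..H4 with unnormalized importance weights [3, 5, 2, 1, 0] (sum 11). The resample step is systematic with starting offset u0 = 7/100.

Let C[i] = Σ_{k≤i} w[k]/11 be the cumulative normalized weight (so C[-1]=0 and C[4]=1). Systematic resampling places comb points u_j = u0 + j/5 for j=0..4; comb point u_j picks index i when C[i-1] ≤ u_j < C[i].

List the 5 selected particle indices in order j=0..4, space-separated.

0 0 1 1 2

C = [3/11, 8/11, 10/11, 1, 1]
j=0: u_0=7/100 ∈ [0, 3/11) → index 0
j=1: u_1=27/100 ∈ [0, 3/11) → index 0
j=2: u_2=47/100 ∈ [3/11, 8/11) → index 1
j=3: u_3=67/100 ∈ [3/11, 8/11) → index 1
j=4: u_4=87/100 ∈ [8/11, 10/11) → index 2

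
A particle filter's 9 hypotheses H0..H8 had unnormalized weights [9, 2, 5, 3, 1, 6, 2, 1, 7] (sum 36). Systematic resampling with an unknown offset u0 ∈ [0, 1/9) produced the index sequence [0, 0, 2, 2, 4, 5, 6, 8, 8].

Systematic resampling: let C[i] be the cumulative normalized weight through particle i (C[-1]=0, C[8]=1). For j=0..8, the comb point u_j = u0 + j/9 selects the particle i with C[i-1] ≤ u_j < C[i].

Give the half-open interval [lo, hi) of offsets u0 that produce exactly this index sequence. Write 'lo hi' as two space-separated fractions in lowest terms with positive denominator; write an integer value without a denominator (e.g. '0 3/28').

C = [1/4, 11/36, 4/9, 19/36, 5/9, 13/18, 7/9, 29/36, 1]
j=0 picked index 0: u0 ∈ [0, 1/4)
j=1 picked index 0: u0 ∈ [-1/9, 5/36)
j=2 picked index 2: u0 ∈ [1/12, 2/9)
j=3 picked index 2: u0 ∈ [-1/36, 1/9)
j=4 picked index 4: u0 ∈ [1/12, 1/9)
j=5 picked index 5: u0 ∈ [0, 1/6)
j=6 picked index 6: u0 ∈ [1/18, 1/9)
j=7 picked index 8: u0 ∈ [1/36, 2/9)
j=8 picked index 8: u0 ∈ [-1/12, 1/9)
intersection: [1/12, 1/9)

1/12 1/9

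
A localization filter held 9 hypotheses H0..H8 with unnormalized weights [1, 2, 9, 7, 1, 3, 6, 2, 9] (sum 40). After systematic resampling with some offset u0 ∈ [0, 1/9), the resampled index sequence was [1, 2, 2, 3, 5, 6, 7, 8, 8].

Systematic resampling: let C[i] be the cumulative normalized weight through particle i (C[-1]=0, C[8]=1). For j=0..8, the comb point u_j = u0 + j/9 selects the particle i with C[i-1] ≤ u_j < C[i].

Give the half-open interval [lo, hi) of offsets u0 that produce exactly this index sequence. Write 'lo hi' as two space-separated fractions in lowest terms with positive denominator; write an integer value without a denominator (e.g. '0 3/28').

C = [1/40, 3/40, 3/10, 19/40, 1/2, 23/40, 29/40, 31/40, 1]
j=0 picked index 1: u0 ∈ [1/40, 3/40)
j=1 picked index 2: u0 ∈ [-13/360, 17/90)
j=2 picked index 2: u0 ∈ [-53/360, 7/90)
j=3 picked index 3: u0 ∈ [-1/30, 17/120)
j=4 picked index 5: u0 ∈ [1/18, 47/360)
j=5 picked index 6: u0 ∈ [7/360, 61/360)
j=6 picked index 7: u0 ∈ [7/120, 13/120)
j=7 picked index 8: u0 ∈ [-1/360, 2/9)
j=8 picked index 8: u0 ∈ [-41/360, 1/9)
intersection: [7/120, 3/40)

7/120 3/40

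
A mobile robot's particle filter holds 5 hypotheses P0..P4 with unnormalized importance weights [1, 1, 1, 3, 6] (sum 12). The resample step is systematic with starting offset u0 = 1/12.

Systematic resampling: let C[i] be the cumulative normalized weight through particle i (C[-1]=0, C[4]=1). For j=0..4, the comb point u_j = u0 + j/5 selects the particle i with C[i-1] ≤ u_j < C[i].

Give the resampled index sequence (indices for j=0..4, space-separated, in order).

1 3 3 4 4

C = [1/12, 1/6, 1/4, 1/2, 1]
j=0: u_0=1/12 ∈ [1/12, 1/6) → index 1
j=1: u_1=17/60 ∈ [1/4, 1/2) → index 3
j=2: u_2=29/60 ∈ [1/4, 1/2) → index 3
j=3: u_3=41/60 ∈ [1/2, 1) → index 4
j=4: u_4=53/60 ∈ [1/2, 1) → index 4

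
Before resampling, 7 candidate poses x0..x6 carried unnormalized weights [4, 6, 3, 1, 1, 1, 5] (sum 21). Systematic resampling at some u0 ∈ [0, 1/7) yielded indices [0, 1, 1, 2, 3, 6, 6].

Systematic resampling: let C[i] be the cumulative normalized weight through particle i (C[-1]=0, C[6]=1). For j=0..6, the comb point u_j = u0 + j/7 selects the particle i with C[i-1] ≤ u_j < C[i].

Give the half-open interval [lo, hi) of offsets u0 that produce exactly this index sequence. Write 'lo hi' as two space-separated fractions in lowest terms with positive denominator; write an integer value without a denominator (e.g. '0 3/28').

1/21 2/21

C = [4/21, 10/21, 13/21, 2/3, 5/7, 16/21, 1]
j=0 picked index 0: u0 ∈ [0, 4/21)
j=1 picked index 1: u0 ∈ [1/21, 1/3)
j=2 picked index 1: u0 ∈ [-2/21, 4/21)
j=3 picked index 2: u0 ∈ [1/21, 4/21)
j=4 picked index 3: u0 ∈ [1/21, 2/21)
j=5 picked index 6: u0 ∈ [1/21, 2/7)
j=6 picked index 6: u0 ∈ [-2/21, 1/7)
intersection: [1/21, 2/21)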